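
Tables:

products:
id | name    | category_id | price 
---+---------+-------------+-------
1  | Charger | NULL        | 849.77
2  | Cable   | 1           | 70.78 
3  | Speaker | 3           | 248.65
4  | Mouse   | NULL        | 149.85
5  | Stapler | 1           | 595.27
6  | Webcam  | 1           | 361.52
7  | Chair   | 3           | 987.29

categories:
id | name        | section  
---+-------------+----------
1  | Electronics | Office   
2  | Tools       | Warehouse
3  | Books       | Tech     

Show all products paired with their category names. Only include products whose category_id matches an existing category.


INNER JOIN keeps only products rows whose category_id matches an id in categories. Walk through each product:
  - product 1 (Charger): category_id=NULL, no match -> dropped
  - product 2 (Cable): category_id=1 -> matches Electronics
  - product 3 (Speaker): category_id=3 -> matches Books
  - product 4 (Mouse): category_id=NULL, no match -> dropped
  - product 5 (Stapler): category_id=1 -> matches Electronics
  - product 6 (Webcam): category_id=1 -> matches Electronics
  - product 7 (Chair): category_id=3 -> matches Books
So 2 of 7 rows are dropped.

SQL:
SELECT a.name, b.name AS category
FROM products a
INNER JOIN categories b ON a.category_id = b.id

Result:
name    | category   
--------+------------
Cable   | Electronics
Speaker | Books      
Stapler | Electronics
Webcam  | Electronics
Chair   | Books      


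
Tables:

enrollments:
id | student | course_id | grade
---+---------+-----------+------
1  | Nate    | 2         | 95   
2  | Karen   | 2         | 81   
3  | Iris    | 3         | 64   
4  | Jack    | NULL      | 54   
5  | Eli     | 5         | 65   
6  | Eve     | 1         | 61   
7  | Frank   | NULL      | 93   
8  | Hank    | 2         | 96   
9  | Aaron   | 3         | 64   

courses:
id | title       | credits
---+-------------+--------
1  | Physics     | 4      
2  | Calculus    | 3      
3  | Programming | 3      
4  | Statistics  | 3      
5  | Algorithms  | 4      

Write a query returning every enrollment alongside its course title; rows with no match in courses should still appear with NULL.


LEFT JOIN keeps every row from enrollments (the left table); where course_id has no match in courses, the course columns become NULL. Walk through each enrollment:
  - enrollment 1 (Nate): course_id=2 -> matches Calculus
  - enrollment 2 (Karen): course_id=2 -> matches Calculus
  - enrollment 3 (Iris): course_id=3 -> matches Programming
  - enrollment 4 (Jack): course_id=NULL, no match -> kept with NULL
  - enrollment 5 (Eli): course_id=5 -> matches Algorithms
  - enrollment 6 (Eve): course_id=1 -> matches Physics
  - enrollment 7 (Frank): course_id=NULL, no match -> kept with NULL
  - enrollment 8 (Hank): course_id=2 -> matches Calculus
  - enrollment 9 (Aaron): course_id=3 -> matches Programming
All 9 rows appear; 2 have NULL course.

SQL:
SELECT a.student, b.title AS course
FROM enrollments a
LEFT JOIN courses b ON a.course_id = b.id

Result:
student | course     
--------+------------
Nate    | Calculus   
Karen   | Calculus   
Iris    | Programming
Jack    | NULL       
Eli     | Algorithms 
Eve     | Physics    
Frank   | NULL       
Hank    | Calculus   
Aaron   | Programming


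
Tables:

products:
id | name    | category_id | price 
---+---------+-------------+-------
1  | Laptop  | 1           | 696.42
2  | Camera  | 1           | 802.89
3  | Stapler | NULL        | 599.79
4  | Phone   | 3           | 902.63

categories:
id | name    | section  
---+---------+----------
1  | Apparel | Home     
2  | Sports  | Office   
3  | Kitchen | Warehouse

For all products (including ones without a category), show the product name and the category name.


LEFT JOIN keeps every row from products (the left table); where category_id has no match in categories, the category columns become NULL. Walk through each product:
  - product 1 (Laptop): category_id=1 -> matches Apparel
  - product 2 (Camera): category_id=1 -> matches Apparel
  - product 3 (Stapler): category_id=NULL, no match -> kept with NULL
  - product 4 (Phone): category_id=3 -> matches Kitchen
All 4 rows appear; 1 has NULL category.

SQL:
SELECT a.name, b.name AS category
FROM products a
LEFT JOIN categories b ON a.category_id = b.id

Result:
name    | category
--------+---------
Laptop  | Apparel 
Camera  | Apparel 
Stapler | NULL    
Phone   | Kitchen 


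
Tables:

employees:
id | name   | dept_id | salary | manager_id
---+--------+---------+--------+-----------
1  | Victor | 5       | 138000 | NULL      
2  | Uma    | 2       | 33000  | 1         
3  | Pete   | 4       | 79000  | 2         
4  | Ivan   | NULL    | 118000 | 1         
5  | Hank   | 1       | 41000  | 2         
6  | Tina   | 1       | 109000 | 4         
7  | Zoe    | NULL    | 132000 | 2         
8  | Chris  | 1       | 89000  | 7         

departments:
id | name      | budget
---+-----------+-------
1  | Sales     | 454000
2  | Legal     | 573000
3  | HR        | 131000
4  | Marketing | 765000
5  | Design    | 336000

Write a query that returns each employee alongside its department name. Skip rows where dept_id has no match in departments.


INNER JOIN keeps only employees rows whose dept_id matches an id in departments. Walk through each employee:
  - employee 1 (Victor): dept_id=5 -> matches Design
  - employee 2 (Uma): dept_id=2 -> matches Legal
  - employee 3 (Pete): dept_id=4 -> matches Marketing
  - employee 4 (Ivan): dept_id=NULL, no match -> dropped
  - employee 5 (Hank): dept_id=1 -> matches Sales
  - employee 6 (Tina): dept_id=1 -> matches Sales
  - employee 7 (Zoe): dept_id=NULL, no match -> dropped
  - employee 8 (Chris): dept_id=1 -> matches Sales
So 2 of 8 rows are dropped.

SQL:
SELECT a.name, b.name AS department
FROM employees a
INNER JOIN departments b ON a.dept_id = b.id

Result:
name   | department
-------+-----------
Victor | Design    
Uma    | Legal     
Pete   | Marketing 
Hank   | Sales     
Tina   | Sales     
Chris  | Sales     


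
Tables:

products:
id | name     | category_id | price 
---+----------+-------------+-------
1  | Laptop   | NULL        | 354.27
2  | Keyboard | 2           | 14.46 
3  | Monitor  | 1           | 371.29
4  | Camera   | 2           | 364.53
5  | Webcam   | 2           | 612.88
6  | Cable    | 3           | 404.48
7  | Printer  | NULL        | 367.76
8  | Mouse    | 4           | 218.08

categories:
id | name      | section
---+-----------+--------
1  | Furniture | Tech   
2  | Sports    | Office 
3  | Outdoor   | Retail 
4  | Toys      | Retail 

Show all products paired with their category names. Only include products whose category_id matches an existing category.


INNER JOIN keeps only products rows whose category_id matches an id in categories. Walk through each product:
  - product 1 (Laptop): category_id=NULL, no match -> dropped
  - product 2 (Keyboard): category_id=2 -> matches Sports
  - product 3 (Monitor): category_id=1 -> matches Furniture
  - product 4 (Camera): category_id=2 -> matches Sports
  - product 5 (Webcam): category_id=2 -> matches Sports
  - product 6 (Cable): category_id=3 -> matches Outdoor
  - product 7 (Printer): category_id=NULL, no match -> dropped
  - product 8 (Mouse): category_id=4 -> matches Toys
So 2 of 8 rows are dropped.

SQL:
SELECT a.name, b.name AS category
FROM products a
INNER JOIN categories b ON a.category_id = b.id

Result:
name     | category 
---------+----------
Keyboard | Sports   
Monitor  | Furniture
Camera   | Sports   
Webcam   | Sports   
Cable    | Outdoor  
Mouse    | Toys     


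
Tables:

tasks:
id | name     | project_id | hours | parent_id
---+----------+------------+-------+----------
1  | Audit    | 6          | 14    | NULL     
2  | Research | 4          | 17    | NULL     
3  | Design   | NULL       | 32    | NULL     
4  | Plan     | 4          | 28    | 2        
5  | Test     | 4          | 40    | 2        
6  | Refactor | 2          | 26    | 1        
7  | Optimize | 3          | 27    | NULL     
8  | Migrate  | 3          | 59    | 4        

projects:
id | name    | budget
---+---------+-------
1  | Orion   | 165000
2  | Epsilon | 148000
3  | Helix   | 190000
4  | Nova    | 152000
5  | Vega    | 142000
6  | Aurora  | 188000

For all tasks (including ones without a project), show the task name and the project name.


LEFT JOIN keeps every row from tasks (the left table); where project_id has no match in projects, the project columns become NULL. Walk through each task:
  - task 1 (Audit): project_id=6 -> matches Aurora
  - task 2 (Research): project_id=4 -> matches Nova
  - task 3 (Design): project_id=NULL, no match -> kept with NULL
  - task 4 (Plan): project_id=4 -> matches Nova
  - task 5 (Test): project_id=4 -> matches Nova
  - task 6 (Refactor): project_id=2 -> matches Epsilon
  - task 7 (Optimize): project_id=3 -> matches Helix
  - task 8 (Migrate): project_id=3 -> matches Helix
All 8 rows appear; 1 has NULL project.

SQL:
SELECT a.name, b.name AS project
FROM tasks a
LEFT JOIN projects b ON a.project_id = b.id

Result:
name     | project
---------+--------
Audit    | Aurora 
Research | Nova   
Design   | NULL   
Plan     | Nova   
Test     | Nova   
Refactor | Epsilon
Optimize | Helix  
Migrate  | Helix  


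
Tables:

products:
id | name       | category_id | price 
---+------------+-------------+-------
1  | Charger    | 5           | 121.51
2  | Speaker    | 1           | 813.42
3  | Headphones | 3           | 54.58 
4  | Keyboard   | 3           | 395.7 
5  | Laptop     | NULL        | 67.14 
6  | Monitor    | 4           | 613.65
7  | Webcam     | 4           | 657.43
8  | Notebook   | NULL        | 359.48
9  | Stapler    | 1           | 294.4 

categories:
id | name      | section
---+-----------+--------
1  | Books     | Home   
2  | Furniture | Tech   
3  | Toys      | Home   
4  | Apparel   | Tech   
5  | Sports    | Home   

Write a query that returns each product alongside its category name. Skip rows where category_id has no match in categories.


INNER JOIN keeps only products rows whose category_id matches an id in categories. Walk through each product:
  - product 1 (Charger): category_id=5 -> matches Sports
  - product 2 (Speaker): category_id=1 -> matches Books
  - product 3 (Headphones): category_id=3 -> matches Toys
  - product 4 (Keyboard): category_id=3 -> matches Toys
  - product 5 (Laptop): category_id=NULL, no match -> dropped
  - product 6 (Monitor): category_id=4 -> matches Apparel
  - product 7 (Webcam): category_id=4 -> matches Apparel
  - product 8 (Notebook): category_id=NULL, no match -> dropped
  - product 9 (Stapler): category_id=1 -> matches Books
So 2 of 9 rows are dropped.

SQL:
SELECT a.name, b.name AS category
FROM products a
INNER JOIN categories b ON a.category_id = b.id

Result:
name       | category
-----------+---------
Charger    | Sports  
Speaker    | Books   
Headphones | Toys    
Keyboard   | Toys    
Monitor    | Apparel 
Webcam     | Apparel 
Stapler    | Books   


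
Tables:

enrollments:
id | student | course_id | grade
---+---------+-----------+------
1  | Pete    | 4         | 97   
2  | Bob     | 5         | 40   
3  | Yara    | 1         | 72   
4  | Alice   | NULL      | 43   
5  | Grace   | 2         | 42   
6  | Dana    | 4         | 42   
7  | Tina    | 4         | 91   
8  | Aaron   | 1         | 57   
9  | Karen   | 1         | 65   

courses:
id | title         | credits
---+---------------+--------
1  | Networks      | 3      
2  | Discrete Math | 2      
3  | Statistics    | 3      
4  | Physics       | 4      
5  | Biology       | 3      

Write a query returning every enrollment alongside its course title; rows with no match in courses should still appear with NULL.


LEFT JOIN keeps every row from enrollments (the left table); where course_id has no match in courses, the course columns become NULL. Walk through each enrollment:
  - enrollment 1 (Pete): course_id=4 -> matches Physics
  - enrollment 2 (Bob): course_id=5 -> matches Biology
  - enrollment 3 (Yara): course_id=1 -> matches Networks
  - enrollment 4 (Alice): course_id=NULL, no match -> kept with NULL
  - enrollment 5 (Grace): course_id=2 -> matches Discrete Math
  - enrollment 6 (Dana): course_id=4 -> matches Physics
  - enrollment 7 (Tina): course_id=4 -> matches Physics
  - enrollment 8 (Aaron): course_id=1 -> matches Networks
  - enrollment 9 (Karen): course_id=1 -> matches Networks
All 9 rows appear; 1 has NULL course.

SQL:
SELECT a.student, b.title AS course
FROM enrollments a
LEFT JOIN courses b ON a.course_id = b.id

Result:
student | course       
--------+--------------
Pete    | Physics      
Bob     | Biology      
Yara    | Networks     
Alice   | NULL         
Grace   | Discrete Math
Dana    | Physics      
Tina    | Physics      
Aaron   | Networks     
Karen   | Networks     


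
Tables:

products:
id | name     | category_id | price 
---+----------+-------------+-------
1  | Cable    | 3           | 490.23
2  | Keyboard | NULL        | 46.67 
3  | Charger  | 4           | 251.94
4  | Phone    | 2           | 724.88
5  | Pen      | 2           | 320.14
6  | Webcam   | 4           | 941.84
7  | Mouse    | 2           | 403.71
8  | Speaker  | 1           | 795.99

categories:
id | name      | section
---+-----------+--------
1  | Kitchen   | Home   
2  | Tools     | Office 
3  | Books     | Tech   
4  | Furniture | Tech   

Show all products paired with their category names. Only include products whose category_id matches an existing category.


INNER JOIN keeps only products rows whose category_id matches an id in categories. Walk through each product:
  - product 1 (Cable): category_id=3 -> matches Books
  - product 2 (Keyboard): category_id=NULL, no match -> dropped
  - product 3 (Charger): category_id=4 -> matches Furniture
  - product 4 (Phone): category_id=2 -> matches Tools
  - product 5 (Pen): category_id=2 -> matches Tools
  - product 6 (Webcam): category_id=4 -> matches Furniture
  - product 7 (Mouse): category_id=2 -> matches Tools
  - product 8 (Speaker): category_id=1 -> matches Kitchen
So 1 of 8 rows is dropped.

SQL:
SELECT a.name, b.name AS category
FROM products a
INNER JOIN categories b ON a.category_id = b.id

Result:
name    | category 
--------+----------
Cable   | Books    
Charger | Furniture
Phone   | Tools    
Pen     | Tools    
Webcam  | Furniture
Mouse   | Tools    
Speaker | Kitchen  


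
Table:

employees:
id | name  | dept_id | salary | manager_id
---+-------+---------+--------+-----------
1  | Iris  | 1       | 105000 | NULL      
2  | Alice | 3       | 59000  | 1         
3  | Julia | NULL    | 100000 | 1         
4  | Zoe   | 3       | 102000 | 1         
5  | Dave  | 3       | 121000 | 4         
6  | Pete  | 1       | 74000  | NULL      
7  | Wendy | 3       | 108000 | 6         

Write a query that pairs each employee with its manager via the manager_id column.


This is a self-join: employees is joined to a second copy of itself, matching each row's manager_id to another row's id. Use LEFT JOIN so rows with manager_id=NULL are kept.
  - employee 1 (Iris): manager_id=NULL -> NULL
  - employee 2 (Alice): manager_id=1 -> Iris
  - employee 3 (Julia): manager_id=1 -> Iris
  - employee 4 (Zoe): manager_id=1 -> Iris
  - employee 5 (Dave): manager_id=4 -> Zoe
  - employee 6 (Pete): manager_id=NULL -> NULL
  - employee 7 (Wendy): manager_id=6 -> Pete

SQL:
SELECT a.name AS item, b.name AS manager
FROM employees a
LEFT JOIN employees b ON a.manager_id = b.id

Result:
item  | manager
------+--------
Iris  | NULL   
Alice | Iris   
Julia | Iris   
Zoe   | Iris   
Dave  | Zoe    
Pete  | NULL   
Wendy | Pete   


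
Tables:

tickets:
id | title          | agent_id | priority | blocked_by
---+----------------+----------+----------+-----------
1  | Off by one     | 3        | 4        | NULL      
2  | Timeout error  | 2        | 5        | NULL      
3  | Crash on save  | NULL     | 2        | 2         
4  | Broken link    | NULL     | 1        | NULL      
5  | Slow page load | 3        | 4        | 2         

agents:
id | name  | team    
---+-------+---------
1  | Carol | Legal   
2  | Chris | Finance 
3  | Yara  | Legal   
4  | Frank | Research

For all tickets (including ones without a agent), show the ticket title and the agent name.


LEFT JOIN keeps every row from tickets (the left table); where agent_id has no match in agents, the agent columns become NULL. Walk through each ticket:
  - ticket 1 (Off by one): agent_id=3 -> matches Yara
  - ticket 2 (Timeout error): agent_id=2 -> matches Chris
  - ticket 3 (Crash on save): agent_id=NULL, no match -> kept with NULL
  - ticket 4 (Broken link): agent_id=NULL, no match -> kept with NULL
  - ticket 5 (Slow page load): agent_id=3 -> matches Yara
All 5 rows appear; 2 have NULL agent.

SQL:
SELECT a.title, b.name AS agent
FROM tickets a
LEFT JOIN agents b ON a.agent_id = b.id

Result:
title          | agent
---------------+------
Off by one     | Yara 
Timeout error  | Chris
Crash on save  | NULL 
Broken link    | NULL 
Slow page load | Yara 


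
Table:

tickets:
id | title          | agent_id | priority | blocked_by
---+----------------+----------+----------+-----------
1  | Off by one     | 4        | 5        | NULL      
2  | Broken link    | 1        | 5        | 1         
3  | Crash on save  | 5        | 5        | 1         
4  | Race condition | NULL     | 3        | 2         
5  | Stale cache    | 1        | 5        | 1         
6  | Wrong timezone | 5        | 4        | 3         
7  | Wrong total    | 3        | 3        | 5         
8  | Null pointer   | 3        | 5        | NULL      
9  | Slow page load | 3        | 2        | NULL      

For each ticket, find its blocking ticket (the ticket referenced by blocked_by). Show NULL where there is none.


This is a self-join: tickets is joined to a second copy of itself, matching each row's blocked_by to another row's id. Use LEFT JOIN so rows with blocked_by=NULL are kept.
  - ticket 1 (Off by one): blocked_by=NULL -> NULL
  - ticket 2 (Broken link): blocked_by=1 -> Off by one
  - ticket 3 (Crash on save): blocked_by=1 -> Off by one
  - ticket 4 (Race condition): blocked_by=2 -> Broken link
  - ticket 5 (Stale cache): blocked_by=1 -> Off by one
  - ticket 6 (Wrong timezone): blocked_by=3 -> Crash on save
  - ticket 7 (Wrong total): blocked_by=5 -> Stale cache
  - ticket 8 (Null pointer): blocked_by=NULL -> NULL
  - ticket 9 (Slow page load): blocked_by=NULL -> NULL

SQL:
SELECT a.title AS item, b.title AS blocked_by
FROM tickets a
LEFT JOIN tickets b ON a.blocked_by = b.id

Result:
item           | blocked_by   
---------------+--------------
Off by one     | NULL         
Broken link    | Off by one   
Crash on save  | Off by one   
Race condition | Broken link  
Stale cache    | Off by one   
Wrong timezone | Crash on save
Wrong total    | Stale cache  
Null pointer   | NULL         
Slow page load | NULL         


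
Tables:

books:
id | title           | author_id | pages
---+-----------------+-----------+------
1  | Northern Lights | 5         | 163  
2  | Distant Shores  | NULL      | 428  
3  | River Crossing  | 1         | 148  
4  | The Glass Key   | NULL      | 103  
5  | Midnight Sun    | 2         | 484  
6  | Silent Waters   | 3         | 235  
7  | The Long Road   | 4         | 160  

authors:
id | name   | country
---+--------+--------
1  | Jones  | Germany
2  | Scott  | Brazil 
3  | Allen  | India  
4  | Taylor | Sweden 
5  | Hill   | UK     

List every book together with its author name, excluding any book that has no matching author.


INNER JOIN keeps only books rows whose author_id matches an id in authors. Walk through each book:
  - book 1 (Northern Lights): author_id=5 -> matches Hill
  - book 2 (Distant Shores): author_id=NULL, no match -> dropped
  - book 3 (River Crossing): author_id=1 -> matches Jones
  - book 4 (The Glass Key): author_id=NULL, no match -> dropped
  - book 5 (Midnight Sun): author_id=2 -> matches Scott
  - book 6 (Silent Waters): author_id=3 -> matches Allen
  - book 7 (The Long Road): author_id=4 -> matches Taylor
So 2 of 7 rows are dropped.

SQL:
SELECT a.title, b.name AS author
FROM books a
INNER JOIN authors b ON a.author_id = b.id

Result:
title           | author
----------------+-------
Northern Lights | Hill  
River Crossing  | Jones 
Midnight Sun    | Scott 
Silent Waters   | Allen 
The Long Road   | Taylor


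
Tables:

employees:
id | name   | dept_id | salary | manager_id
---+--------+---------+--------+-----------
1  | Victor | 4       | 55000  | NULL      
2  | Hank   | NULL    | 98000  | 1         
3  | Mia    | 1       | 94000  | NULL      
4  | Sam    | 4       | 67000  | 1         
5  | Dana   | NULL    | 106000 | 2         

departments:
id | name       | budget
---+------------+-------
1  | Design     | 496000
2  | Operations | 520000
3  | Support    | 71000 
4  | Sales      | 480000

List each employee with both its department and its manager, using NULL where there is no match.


Two LEFT JOINs from the same base table employees: one to departments via dept_id, one to employees itself via manager_id. Both are LEFT so every employee is preserved.
Match against departments:
  - employee 1 (Victor): dept_id=4 -> matches Sales
  - employee 2 (Hank): dept_id=NULL, no match -> kept with NULL
  - employee 3 (Mia): dept_id=1 -> matches Design
  - employee 4 (Sam): dept_id=4 -> matches Sales
  - employee 5 (Dana): dept_id=NULL, no match -> kept with NULL
Match against employees (self):
  - employee 1 (Victor): manager_id=NULL -> NULL
  - employee 2 (Hank): manager_id=1 -> Victor
  - employee 3 (Mia): manager_id=NULL -> NULL
  - employee 4 (Sam): manager_id=1 -> Victor
  - employee 5 (Dana): manager_id=2 -> Hank

SQL:
SELECT a.name, b.name AS department, c.name AS manager
FROM employees a
LEFT JOIN departments b ON a.dept_id = b.id
LEFT JOIN employees c ON a.manager_id = c.id

Result:
name   | department | manager
-------+------------+--------
Victor | Sales      | NULL   
Hank   | NULL       | Victor 
Mia    | Design     | NULL   
Sam    | Sales      | Victor 
Dana   | NULL       | Hank   


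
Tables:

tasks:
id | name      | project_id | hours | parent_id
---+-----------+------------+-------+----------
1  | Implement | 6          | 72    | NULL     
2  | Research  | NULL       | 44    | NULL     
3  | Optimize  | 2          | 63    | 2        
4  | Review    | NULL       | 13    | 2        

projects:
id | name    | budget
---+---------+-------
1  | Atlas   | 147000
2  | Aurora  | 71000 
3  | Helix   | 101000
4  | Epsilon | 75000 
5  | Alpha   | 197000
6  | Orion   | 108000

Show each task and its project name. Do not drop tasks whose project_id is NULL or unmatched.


LEFT JOIN keeps every row from tasks (the left table); where project_id has no match in projects, the project columns become NULL. Walk through each task:
  - task 1 (Implement): project_id=6 -> matches Orion
  - task 2 (Research): project_id=NULL, no match -> kept with NULL
  - task 3 (Optimize): project_id=2 -> matches Aurora
  - task 4 (Review): project_id=NULL, no match -> kept with NULL
All 4 rows appear; 2 have NULL project.

SQL:
SELECT a.name, b.name AS project
FROM tasks a
LEFT JOIN projects b ON a.project_id = b.id

Result:
name      | project
----------+--------
Implement | Orion  
Research  | NULL   
Optimize  | Aurora 
Review    | NULL   


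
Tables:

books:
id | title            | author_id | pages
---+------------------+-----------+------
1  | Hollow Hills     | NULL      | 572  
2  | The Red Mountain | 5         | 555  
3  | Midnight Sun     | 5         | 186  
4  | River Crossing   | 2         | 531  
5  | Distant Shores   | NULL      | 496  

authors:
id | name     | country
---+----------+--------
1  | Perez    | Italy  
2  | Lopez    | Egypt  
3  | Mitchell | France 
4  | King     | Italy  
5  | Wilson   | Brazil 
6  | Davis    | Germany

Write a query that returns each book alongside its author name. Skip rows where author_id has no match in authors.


INNER JOIN keeps only books rows whose author_id matches an id in authors. Walk through each book:
  - book 1 (Hollow Hills): author_id=NULL, no match -> dropped
  - book 2 (The Red Mountain): author_id=5 -> matches Wilson
  - book 3 (Midnight Sun): author_id=5 -> matches Wilson
  - book 4 (River Crossing): author_id=2 -> matches Lopez
  - book 5 (Distant Shores): author_id=NULL, no match -> dropped
So 2 of 5 rows are dropped.

SQL:
SELECT a.title, b.name AS author
FROM books a
INNER JOIN authors b ON a.author_id = b.id

Result:
title            | author
-----------------+-------
The Red Mountain | Wilson
Midnight Sun     | Wilson
River Crossing   | Lopez 


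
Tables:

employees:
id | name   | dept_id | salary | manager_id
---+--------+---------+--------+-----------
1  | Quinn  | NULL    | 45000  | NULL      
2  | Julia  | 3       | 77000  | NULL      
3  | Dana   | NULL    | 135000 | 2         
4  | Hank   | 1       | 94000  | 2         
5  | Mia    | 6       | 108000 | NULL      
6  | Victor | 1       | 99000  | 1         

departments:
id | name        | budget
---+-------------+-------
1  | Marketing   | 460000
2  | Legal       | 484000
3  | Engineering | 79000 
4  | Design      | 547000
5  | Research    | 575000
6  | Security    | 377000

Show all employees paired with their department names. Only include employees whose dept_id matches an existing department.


INNER JOIN keeps only employees rows whose dept_id matches an id in departments. Walk through each employee:
  - employee 1 (Quinn): dept_id=NULL, no match -> dropped
  - employee 2 (Julia): dept_id=3 -> matches Engineering
  - employee 3 (Dana): dept_id=NULL, no match -> dropped
  - employee 4 (Hank): dept_id=1 -> matches Marketing
  - employee 5 (Mia): dept_id=6 -> matches Security
  - employee 6 (Victor): dept_id=1 -> matches Marketing
So 2 of 6 rows are dropped.

SQL:
SELECT a.name, b.name AS department
FROM employees a
INNER JOIN departments b ON a.dept_id = b.id

Result:
name   | department 
-------+------------
Julia  | Engineering
Hank   | Marketing  
Mia    | Security   
Victor | Marketing  


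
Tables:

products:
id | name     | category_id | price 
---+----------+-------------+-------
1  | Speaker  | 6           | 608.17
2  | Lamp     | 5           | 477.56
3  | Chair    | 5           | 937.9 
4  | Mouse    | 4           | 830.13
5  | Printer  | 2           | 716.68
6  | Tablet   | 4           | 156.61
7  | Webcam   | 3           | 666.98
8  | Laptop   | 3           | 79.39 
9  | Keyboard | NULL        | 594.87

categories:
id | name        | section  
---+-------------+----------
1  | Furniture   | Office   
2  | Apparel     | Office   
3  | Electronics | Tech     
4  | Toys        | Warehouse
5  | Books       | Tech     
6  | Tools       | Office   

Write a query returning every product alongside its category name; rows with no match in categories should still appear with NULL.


LEFT JOIN keeps every row from products (the left table); where category_id has no match in categories, the category columns become NULL. Walk through each product:
  - product 1 (Speaker): category_id=6 -> matches Tools
  - product 2 (Lamp): category_id=5 -> matches Books
  - product 3 (Chair): category_id=5 -> matches Books
  - product 4 (Mouse): category_id=4 -> matches Toys
  - product 5 (Printer): category_id=2 -> matches Apparel
  - product 6 (Tablet): category_id=4 -> matches Toys
  - product 7 (Webcam): category_id=3 -> matches Electronics
  - product 8 (Laptop): category_id=3 -> matches Electronics
  - product 9 (Keyboard): category_id=NULL, no match -> kept with NULL
All 9 rows appear; 1 has NULL category.

SQL:
SELECT a.name, b.name AS category
FROM products a
LEFT JOIN categories b ON a.category_id = b.id

Result:
name     | category   
---------+------------
Speaker  | Tools      
Lamp     | Books      
Chair    | Books      
Mouse    | Toys       
Printer  | Apparel    
Tablet   | Toys       
Webcam   | Electronics
Laptop   | Electronics
Keyboard | NULL       


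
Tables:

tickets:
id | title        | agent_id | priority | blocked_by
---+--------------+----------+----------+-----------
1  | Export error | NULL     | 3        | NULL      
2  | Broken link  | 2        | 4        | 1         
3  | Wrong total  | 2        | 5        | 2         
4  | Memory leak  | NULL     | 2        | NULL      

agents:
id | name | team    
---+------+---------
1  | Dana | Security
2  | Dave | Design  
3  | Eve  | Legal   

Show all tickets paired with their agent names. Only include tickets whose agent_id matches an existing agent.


INNER JOIN keeps only tickets rows whose agent_id matches an id in agents. Walk through each ticket:
  - ticket 1 (Export error): agent_id=NULL, no match -> dropped
  - ticket 2 (Broken link): agent_id=2 -> matches Dave
  - ticket 3 (Wrong total): agent_id=2 -> matches Dave
  - ticket 4 (Memory leak): agent_id=NULL, no match -> dropped
So 2 of 4 rows are dropped.

SQL:
SELECT a.title, b.name AS agent
FROM tickets a
INNER JOIN agents b ON a.agent_id = b.id

Result:
title       | agent
------------+------
Broken link | Dave 
Wrong total | Dave 


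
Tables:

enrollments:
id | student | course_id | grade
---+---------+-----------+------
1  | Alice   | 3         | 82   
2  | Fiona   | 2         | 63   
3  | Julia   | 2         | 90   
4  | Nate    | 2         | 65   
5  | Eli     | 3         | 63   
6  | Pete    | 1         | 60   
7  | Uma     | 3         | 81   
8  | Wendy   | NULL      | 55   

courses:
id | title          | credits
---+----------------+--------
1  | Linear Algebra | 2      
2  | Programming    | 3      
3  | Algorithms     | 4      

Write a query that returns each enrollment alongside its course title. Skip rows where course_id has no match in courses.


INNER JOIN keeps only enrollments rows whose course_id matches an id in courses. Walk through each enrollment:
  - enrollment 1 (Alice): course_id=3 -> matches Algorithms
  - enrollment 2 (Fiona): course_id=2 -> matches Programming
  - enrollment 3 (Julia): course_id=2 -> matches Programming
  - enrollment 4 (Nate): course_id=2 -> matches Programming
  - enrollment 5 (Eli): course_id=3 -> matches Algorithms
  - enrollment 6 (Pete): course_id=1 -> matches Linear Algebra
  - enrollment 7 (Uma): course_id=3 -> matches Algorithms
  - enrollment 8 (Wendy): course_id=NULL, no match -> dropped
So 1 of 8 rows is dropped.

SQL:
SELECT a.student, b.title AS course
FROM enrollments a
INNER JOIN courses b ON a.course_id = b.id

Result:
student | course        
--------+---------------
Alice   | Algorithms    
Fiona   | Programming   
Julia   | Programming   
Nate    | Programming   
Eli     | Algorithms    
Pete    | Linear Algebra
Uma     | Algorithms    


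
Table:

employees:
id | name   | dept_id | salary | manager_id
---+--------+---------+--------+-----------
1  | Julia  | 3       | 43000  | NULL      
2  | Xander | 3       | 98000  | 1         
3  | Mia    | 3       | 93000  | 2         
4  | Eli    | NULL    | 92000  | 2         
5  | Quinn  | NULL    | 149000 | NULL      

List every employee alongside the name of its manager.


This is a self-join: employees is joined to a second copy of itself, matching each row's manager_id to another row's id. Use LEFT JOIN so rows with manager_id=NULL are kept.
  - employee 1 (Julia): manager_id=NULL -> NULL
  - employee 2 (Xander): manager_id=1 -> Julia
  - employee 3 (Mia): manager_id=2 -> Xander
  - employee 4 (Eli): manager_id=2 -> Xander
  - employee 5 (Quinn): manager_id=NULL -> NULL

SQL:
SELECT a.name AS item, b.name AS manager
FROM employees a
LEFT JOIN employees b ON a.manager_id = b.id

Result:
item   | manager
-------+--------
Julia  | NULL   
Xander | Julia  
Mia    | Xander 
Eli    | Xander 
Quinn  | NULL   


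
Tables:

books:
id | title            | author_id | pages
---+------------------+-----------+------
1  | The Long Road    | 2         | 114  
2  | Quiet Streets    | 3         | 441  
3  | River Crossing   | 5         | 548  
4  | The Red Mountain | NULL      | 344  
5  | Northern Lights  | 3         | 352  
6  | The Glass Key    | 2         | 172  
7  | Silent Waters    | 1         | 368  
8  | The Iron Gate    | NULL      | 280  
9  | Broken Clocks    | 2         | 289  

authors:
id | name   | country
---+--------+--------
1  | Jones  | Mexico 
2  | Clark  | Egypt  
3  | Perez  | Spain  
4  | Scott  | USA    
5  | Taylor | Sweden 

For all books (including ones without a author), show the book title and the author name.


LEFT JOIN keeps every row from books (the left table); where author_id has no match in authors, the author columns become NULL. Walk through each book:
  - book 1 (The Long Road): author_id=2 -> matches Clark
  - book 2 (Quiet Streets): author_id=3 -> matches Perez
  - book 3 (River Crossing): author_id=5 -> matches Taylor
  - book 4 (The Red Mountain): author_id=NULL, no match -> kept with NULL
  - book 5 (Northern Lights): author_id=3 -> matches Perez
  - book 6 (The Glass Key): author_id=2 -> matches Clark
  - book 7 (Silent Waters): author_id=1 -> matches Jones
  - book 8 (The Iron Gate): author_id=NULL, no match -> kept with NULL
  - book 9 (Broken Clocks): author_id=2 -> matches Clark
All 9 rows appear; 2 have NULL author.

SQL:
SELECT a.title, b.name AS author
FROM books a
LEFT JOIN authors b ON a.author_id = b.id

Result:
title            | author
-----------------+-------
The Long Road    | Clark 
Quiet Streets    | Perez 
River Crossing   | Taylor
The Red Mountain | NULL  
Northern Lights  | Perez 
The Glass Key    | Clark 
Silent Waters    | Jones 
The Iron Gate    | NULL  
Broken Clocks    | Clark 


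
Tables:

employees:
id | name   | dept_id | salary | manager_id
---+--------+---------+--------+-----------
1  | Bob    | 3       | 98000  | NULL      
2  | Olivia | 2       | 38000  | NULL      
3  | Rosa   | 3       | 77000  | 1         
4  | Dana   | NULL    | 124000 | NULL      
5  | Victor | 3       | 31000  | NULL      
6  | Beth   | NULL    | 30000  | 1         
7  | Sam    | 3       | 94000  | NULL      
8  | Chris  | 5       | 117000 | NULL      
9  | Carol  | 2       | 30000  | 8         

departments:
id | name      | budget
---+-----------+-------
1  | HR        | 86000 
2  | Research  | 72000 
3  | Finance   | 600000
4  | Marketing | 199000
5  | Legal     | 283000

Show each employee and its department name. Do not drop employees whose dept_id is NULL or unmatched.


LEFT JOIN keeps every row from employees (the left table); where dept_id has no match in departments, the department columns become NULL. Walk through each employee:
  - employee 1 (Bob): dept_id=3 -> matches Finance
  - employee 2 (Olivia): dept_id=2 -> matches Research
  - employee 3 (Rosa): dept_id=3 -> matches Finance
  - employee 4 (Dana): dept_id=NULL, no match -> kept with NULL
  - employee 5 (Victor): dept_id=3 -> matches Finance
  - employee 6 (Beth): dept_id=NULL, no match -> kept with NULL
  - employee 7 (Sam): dept_id=3 -> matches Finance
  - employee 8 (Chris): dept_id=5 -> matches Legal
  - employee 9 (Carol): dept_id=2 -> matches Research
All 9 rows appear; 2 have NULL department.

SQL:
SELECT a.name, b.name AS department
FROM employees a
LEFT JOIN departments b ON a.dept_id = b.id

Result:
name   | department
-------+-----------
Bob    | Finance   
Olivia | Research  
Rosa   | Finance   
Dana   | NULL      
Victor | Finance   
Beth   | NULL      
Sam    | Finance   
Chris  | Legal     
Carol  | Research  


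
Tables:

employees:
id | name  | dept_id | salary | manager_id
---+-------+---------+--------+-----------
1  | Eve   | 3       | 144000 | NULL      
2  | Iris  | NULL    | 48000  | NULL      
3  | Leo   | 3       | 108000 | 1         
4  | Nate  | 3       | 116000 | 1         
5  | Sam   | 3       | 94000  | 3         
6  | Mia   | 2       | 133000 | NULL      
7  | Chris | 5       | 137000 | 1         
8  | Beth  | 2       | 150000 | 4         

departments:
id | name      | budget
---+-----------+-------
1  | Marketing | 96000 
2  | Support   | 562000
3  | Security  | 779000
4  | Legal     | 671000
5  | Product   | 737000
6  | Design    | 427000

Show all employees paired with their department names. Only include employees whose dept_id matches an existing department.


INNER JOIN keeps only employees rows whose dept_id matches an id in departments. Walk through each employee:
  - employee 1 (Eve): dept_id=3 -> matches Security
  - employee 2 (Iris): dept_id=NULL, no match -> dropped
  - employee 3 (Leo): dept_id=3 -> matches Security
  - employee 4 (Nate): dept_id=3 -> matches Security
  - employee 5 (Sam): dept_id=3 -> matches Security
  - employee 6 (Mia): dept_id=2 -> matches Support
  - employee 7 (Chris): dept_id=5 -> matches Product
  - employee 8 (Beth): dept_id=2 -> matches Support
So 1 of 8 rows is dropped.

SQL:
SELECT a.name, b.name AS department
FROM employees a
INNER JOIN departments b ON a.dept_id = b.id

Result:
name  | department
------+-----------
Eve   | Security  
Leo   | Security  
Nate  | Security  
Sam   | Security  
Mia   | Support   
Chris | Product   
Beth  | Support   


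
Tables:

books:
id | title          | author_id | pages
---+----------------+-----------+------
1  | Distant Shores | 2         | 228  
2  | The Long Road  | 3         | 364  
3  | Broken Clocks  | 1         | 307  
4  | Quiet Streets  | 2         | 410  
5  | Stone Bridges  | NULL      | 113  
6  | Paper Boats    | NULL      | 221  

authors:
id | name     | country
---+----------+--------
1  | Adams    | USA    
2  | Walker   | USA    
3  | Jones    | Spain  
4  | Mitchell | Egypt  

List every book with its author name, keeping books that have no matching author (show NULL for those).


LEFT JOIN keeps every row from books (the left table); where author_id has no match in authors, the author columns become NULL. Walk through each book:
  - book 1 (Distant Shores): author_id=2 -> matches Walker
  - book 2 (The Long Road): author_id=3 -> matches Jones
  - book 3 (Broken Clocks): author_id=1 -> matches Adams
  - book 4 (Quiet Streets): author_id=2 -> matches Walker
  - book 5 (Stone Bridges): author_id=NULL, no match -> kept with NULL
  - book 6 (Paper Boats): author_id=NULL, no match -> kept with NULL
All 6 rows appear; 2 have NULL author.

SQL:
SELECT a.title, b.name AS author
FROM books a
LEFT JOIN authors b ON a.author_id = b.id

Result:
title          | author
---------------+-------
Distant Shores | Walker
The Long Road  | Jones 
Broken Clocks  | Adams 
Quiet Streets  | Walker
Stone Bridges  | NULL  
Paper Boats    | NULL  


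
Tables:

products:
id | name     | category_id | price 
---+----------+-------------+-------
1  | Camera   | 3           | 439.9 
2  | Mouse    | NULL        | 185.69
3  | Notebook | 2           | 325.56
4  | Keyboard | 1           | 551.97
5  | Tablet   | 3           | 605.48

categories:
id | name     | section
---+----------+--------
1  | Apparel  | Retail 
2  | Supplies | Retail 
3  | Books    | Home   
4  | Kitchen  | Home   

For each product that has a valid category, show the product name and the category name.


INNER JOIN keeps only products rows whose category_id matches an id in categories. Walk through each product:
  - product 1 (Camera): category_id=3 -> matches Books
  - product 2 (Mouse): category_id=NULL, no match -> dropped
  - product 3 (Notebook): category_id=2 -> matches Supplies
  - product 4 (Keyboard): category_id=1 -> matches Apparel
  - product 5 (Tablet): category_id=3 -> matches Books
So 1 of 5 rows is dropped.

SQL:
SELECT a.name, b.name AS category
FROM products a
INNER JOIN categories b ON a.category_id = b.id

Result:
name     | category
---------+---------
Camera   | Books   
Notebook | Supplies
Keyboard | Apparel 
Tablet   | Books   


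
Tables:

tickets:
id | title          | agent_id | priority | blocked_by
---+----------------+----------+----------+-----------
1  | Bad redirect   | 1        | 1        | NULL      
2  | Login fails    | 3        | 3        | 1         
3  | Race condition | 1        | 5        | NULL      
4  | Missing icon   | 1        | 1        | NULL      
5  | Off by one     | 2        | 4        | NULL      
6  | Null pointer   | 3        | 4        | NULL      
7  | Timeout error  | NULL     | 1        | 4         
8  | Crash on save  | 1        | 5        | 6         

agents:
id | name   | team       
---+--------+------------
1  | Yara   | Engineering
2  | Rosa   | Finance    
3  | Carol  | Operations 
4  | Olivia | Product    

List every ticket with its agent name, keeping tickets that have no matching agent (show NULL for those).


LEFT JOIN keeps every row from tickets (the left table); where agent_id has no match in agents, the agent columns become NULL. Walk through each ticket:
  - ticket 1 (Bad redirect): agent_id=1 -> matches Yara
  - ticket 2 (Login fails): agent_id=3 -> matches Carol
  - ticket 3 (Race condition): agent_id=1 -> matches Yara
  - ticket 4 (Missing icon): agent_id=1 -> matches Yara
  - ticket 5 (Off by one): agent_id=2 -> matches Rosa
  - ticket 6 (Null pointer): agent_id=3 -> matches Carol
  - ticket 7 (Timeout error): agent_id=NULL, no match -> kept with NULL
  - ticket 8 (Crash on save): agent_id=1 -> matches Yara
All 8 rows appear; 1 has NULL agent.

SQL:
SELECT a.title, b.name AS agent
FROM tickets a
LEFT JOIN agents b ON a.agent_id = b.id

Result:
title          | agent
---------------+------
Bad redirect   | Yara 
Login fails    | Carol
Race condition | Yara 
Missing icon   | Yara 
Off by one     | Rosa 
Null pointer   | Carol
Timeout error  | NULL 
Crash on save  | Yara 
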